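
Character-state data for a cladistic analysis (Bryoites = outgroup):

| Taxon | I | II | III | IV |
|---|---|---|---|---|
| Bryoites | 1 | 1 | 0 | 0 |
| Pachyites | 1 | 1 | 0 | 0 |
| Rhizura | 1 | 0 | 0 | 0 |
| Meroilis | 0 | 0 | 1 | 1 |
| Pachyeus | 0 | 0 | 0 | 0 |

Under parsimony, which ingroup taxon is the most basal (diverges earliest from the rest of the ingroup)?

Pachyites

Character polarity is set by the outgroup: the derived state is whichever differs from the outgroup's state, so for I, II the derived state is '0', and for the remaining characters it is '1'.
Only Meroilis and Pachyeus show the derived state '0' for I, supporting them as a clade.
II: derived state '0' in Meroilis, Pachyeus, and Rhizura only — synapomorphy for {Meroilis, Pachyeus, Rhizura}.
III: derived state '1' in Meroilis only — an autapomorphy, so it tells us nothing about relationships among taxa.
IV: derived state '1' in Meroilis only — an autapomorphy, so it tells us nothing about relationships among taxa.
Most parsimonious ingroup topology: (Pachyites,(Rhizura,(Meroilis,Pachyeus))).
Pachyites is sister to the clade containing all other ingroup taxa, so it is the earliest-diverging (most basal) ingroup lineage.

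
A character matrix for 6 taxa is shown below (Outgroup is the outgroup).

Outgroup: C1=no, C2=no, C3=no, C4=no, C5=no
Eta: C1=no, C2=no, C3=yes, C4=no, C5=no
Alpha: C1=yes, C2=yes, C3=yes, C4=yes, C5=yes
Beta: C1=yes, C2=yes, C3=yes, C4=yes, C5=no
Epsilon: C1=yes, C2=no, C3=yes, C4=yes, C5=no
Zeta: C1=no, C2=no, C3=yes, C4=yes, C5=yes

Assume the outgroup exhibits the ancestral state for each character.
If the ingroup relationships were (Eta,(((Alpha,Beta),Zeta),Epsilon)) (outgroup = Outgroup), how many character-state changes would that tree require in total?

7

Map each character onto (Eta,(((Alpha,Beta),Zeta),Epsilon)) (rooted by Outgroup) and count the minimum state changes it requires (Fitch parsimony):
C1: 2; C2: 1; C3: 1; C4: 1; C5: 2.
Total tree length = 7.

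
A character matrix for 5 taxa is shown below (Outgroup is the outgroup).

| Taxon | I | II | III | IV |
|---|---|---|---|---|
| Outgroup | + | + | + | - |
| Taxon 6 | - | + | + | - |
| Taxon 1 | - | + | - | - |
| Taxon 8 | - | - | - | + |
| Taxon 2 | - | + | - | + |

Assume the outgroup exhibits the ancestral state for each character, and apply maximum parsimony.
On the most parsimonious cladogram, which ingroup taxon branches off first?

Character polarity is set by the outgroup: the derived state is whichever differs from the outgroup's state, so for I, II, III the derived state is '-', and for the remaining characters it is '+'.
I (derived state '-') is shared by all ingroup taxa — unites the whole ingroup.
II: derived state '-' in Taxon 8 only — an autapomorphy, so it tells us nothing about relationships among taxa.
III (derived state '-') is shared by Taxon 1, Taxon 2, and Taxon 8 — a synapomorphy uniting that clade.
IV (derived state '+') is shared by Taxon 2 and Taxon 8 — a synapomorphy uniting that clade.
Most parsimonious ingroup topology: (Taxon 6,(Taxon 1,(Taxon 8,Taxon 2))).
Taxon 6 is sister to the clade containing all other ingroup taxa, so it is the earliest-diverging (most basal) ingroup lineage.

Taxon 6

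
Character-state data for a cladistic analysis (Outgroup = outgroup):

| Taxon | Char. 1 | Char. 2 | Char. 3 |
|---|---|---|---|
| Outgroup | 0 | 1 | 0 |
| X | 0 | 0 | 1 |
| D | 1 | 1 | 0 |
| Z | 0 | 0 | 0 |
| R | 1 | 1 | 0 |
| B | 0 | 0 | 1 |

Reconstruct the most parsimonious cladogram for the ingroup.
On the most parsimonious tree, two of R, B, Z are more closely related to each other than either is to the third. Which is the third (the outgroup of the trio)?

Character polarity is set by the outgroup: the derived state is whichever differs from the outgroup's state, so for Char. 2 the derived state is '0', and for the remaining characters it is '1'.
Char. 1 (derived state '1') is shared by D and R — a synapomorphy uniting that clade.
Char. 2: derived state '0' in B, X, and Z only — synapomorphy for {B, X, Z}.
Only B and X show the derived state '1' for Char. 3, supporting them as a clade.
Most parsimonious ingroup topology: (((X,B),Z),(D,R)).
Z and B share a more recent common ancestor with each other than either does with R, so R is the least closely related of the three.

R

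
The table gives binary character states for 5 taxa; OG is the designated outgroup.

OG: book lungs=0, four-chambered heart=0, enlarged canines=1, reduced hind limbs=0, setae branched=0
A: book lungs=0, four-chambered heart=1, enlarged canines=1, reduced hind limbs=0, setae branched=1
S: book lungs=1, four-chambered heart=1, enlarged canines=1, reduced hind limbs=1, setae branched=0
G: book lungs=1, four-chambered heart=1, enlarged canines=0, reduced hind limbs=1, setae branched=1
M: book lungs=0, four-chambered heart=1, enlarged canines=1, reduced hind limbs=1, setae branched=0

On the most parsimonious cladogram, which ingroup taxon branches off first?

A

Character polarity is set by the outgroup: the derived state is whichever differs from the outgroup's state, so for enlarged canines the derived state is '0', and for the remaining characters it is '1'.
Only G and S show the derived state '1' for book lungs, supporting them as a clade.
four-chambered heart (derived state '1') is shared by all ingroup taxa — unites the whole ingroup.
enlarged canines: derived state '0' in G only — an autapomorphy, so it tells us nothing about relationships among taxa.
reduced hind limbs (derived state '1') is shared by G, M, and S — a synapomorphy uniting that clade.
setae branched (state '1') occurs in A and G but conflicts with the nesting implied by the other characters — most parsimoniously interpreted as homoplasy.
Most parsimonious ingroup topology: (A,((S,G),M)).
A is sister to the clade containing all other ingroup taxa, so it is the earliest-diverging (most basal) ingroup lineage.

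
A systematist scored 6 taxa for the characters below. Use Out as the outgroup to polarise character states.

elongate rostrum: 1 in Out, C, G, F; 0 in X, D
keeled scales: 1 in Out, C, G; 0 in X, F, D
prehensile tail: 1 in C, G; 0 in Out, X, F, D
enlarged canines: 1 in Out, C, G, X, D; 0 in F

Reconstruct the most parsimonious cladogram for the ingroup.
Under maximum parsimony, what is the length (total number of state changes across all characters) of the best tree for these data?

Character polarity is set by the outgroup: the derived state is whichever differs from the outgroup's state, so for elongate rostrum, keeled scales, enlarged canines the derived state is '0', and for the remaining characters it is '1'.
Only D and X show the derived state '0' for elongate rostrum, supporting them as a clade.
keeled scales (derived state '0') is shared by D, F, and X — a synapomorphy uniting that clade.
prehensile tail: derived state '1' in C and G only — synapomorphy for {C, G}.
enlarged canines (derived state '0') is unique to F (autapomorphy; uninformative for grouping).
Most parsimonious ingroup topology: ((C,G),((X,D),F)).
Changes per character on this tree: elongate rostrum: 1; keeled scales: 1; prehensile tail: 1; enlarged canines: 1.
Total = 4.

4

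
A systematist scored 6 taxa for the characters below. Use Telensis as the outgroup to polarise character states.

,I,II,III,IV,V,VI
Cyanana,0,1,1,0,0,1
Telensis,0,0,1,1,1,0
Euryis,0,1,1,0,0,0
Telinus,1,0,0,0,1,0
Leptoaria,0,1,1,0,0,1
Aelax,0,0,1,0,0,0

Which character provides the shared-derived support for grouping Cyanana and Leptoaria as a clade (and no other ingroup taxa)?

VI

Character polarity is set by the outgroup: the derived state is whichever differs from the outgroup's state, so for III, IV, V the derived state is '0', and for the remaining characters it is '1'.
I: derived state '1' in Telinus only — an autapomorphy, so it tells us nothing about relationships among taxa.
Only Cyanana, Euryis, and Leptoaria show the derived state '1' for II, supporting them as a clade.
III: derived state '0' in Telinus only — an autapomorphy, so it tells us nothing about relationships among taxa.
All ingroup taxa share the derived state '0' for IV; it defines the ingroup but does not resolve relationships within it.
Only Aelax, Cyanana, Euryis, and Leptoaria show the derived state '0' for V, supporting them as a clade.
Only Cyanana and Leptoaria show the derived state '1' for VI, supporting them as a clade.
Most parsimonious ingroup topology: (Telinus,((Euryis,(Cyanana,Leptoaria)),Aelax)).
The clade {Cyanana, Leptoaria} is supported by VI: its derived state '1' occurs in exactly those taxa and in no other taxon (including the outgroup).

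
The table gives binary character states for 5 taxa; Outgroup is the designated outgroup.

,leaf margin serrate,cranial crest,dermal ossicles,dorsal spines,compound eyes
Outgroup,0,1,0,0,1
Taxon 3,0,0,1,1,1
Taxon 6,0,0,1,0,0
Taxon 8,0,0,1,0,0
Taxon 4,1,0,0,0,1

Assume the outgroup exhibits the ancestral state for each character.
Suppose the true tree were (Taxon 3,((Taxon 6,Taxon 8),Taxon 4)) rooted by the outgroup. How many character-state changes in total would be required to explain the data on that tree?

Map each character onto (Taxon 3,((Taxon 6,Taxon 8),Taxon 4)) (rooted by Outgroup) and count the minimum state changes it requires (Fitch parsimony):
leaf margin serrate: 1; cranial crest: 1; dermal ossicles: 2; dorsal spines: 1; compound eyes: 1.
Total tree length = 6.

6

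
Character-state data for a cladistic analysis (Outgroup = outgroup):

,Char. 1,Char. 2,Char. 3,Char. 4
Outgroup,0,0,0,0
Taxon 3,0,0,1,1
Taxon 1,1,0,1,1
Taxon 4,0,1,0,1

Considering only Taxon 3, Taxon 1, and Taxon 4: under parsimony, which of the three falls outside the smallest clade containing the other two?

The outgroup has state '0' for every character, so '1' is the derived state throughout.
Char. 1 (derived state '1') is unique to Taxon 1 (autapomorphy; uninformative for grouping).
Char. 2: derived state '1' in Taxon 4 only — an autapomorphy, so it tells us nothing about relationships among taxa.
Char. 3 (derived state '1') is shared by Taxon 1 and Taxon 3 — a synapomorphy uniting that clade.
All ingroup taxa share the derived state '1' for Char. 4; it defines the ingroup but does not resolve relationships within it.
Most parsimonious ingroup topology: ((Taxon 3,Taxon 1),Taxon 4).
Taxon 3 and Taxon 1 share a more recent common ancestor with each other than either does with Taxon 4, so Taxon 4 is the least closely related of the three.

Taxon 4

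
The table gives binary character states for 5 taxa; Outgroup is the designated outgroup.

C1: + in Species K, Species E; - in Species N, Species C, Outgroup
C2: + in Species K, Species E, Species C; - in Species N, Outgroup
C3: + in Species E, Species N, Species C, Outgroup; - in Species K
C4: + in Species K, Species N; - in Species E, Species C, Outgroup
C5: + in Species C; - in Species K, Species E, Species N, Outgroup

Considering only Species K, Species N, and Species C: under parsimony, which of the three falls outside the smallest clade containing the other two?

Species N

Character polarity is set by the outgroup: the derived state is whichever differs from the outgroup's state, so for C3 the derived state is '-', and for the remaining characters it is '+'.
C1: derived state '+' in Species E and Species K only — synapomorphy for {Species E, Species K}.
C2 (derived state '+') is shared by Species C, Species E, and Species K — a synapomorphy uniting that clade.
C3: derived state '-' in Species K only — an autapomorphy, so it tells us nothing about relationships among taxa.
C4 groups Species K and Species N, which is incompatible with the clades supported by the remaining characters; treating it as convergent (homoplasy) costs fewer steps than any alternative tree.
C5 (derived state '+') is unique to Species C (autapomorphy; uninformative for grouping).
Most parsimonious ingroup topology: (((Species E,Species K),Species C),Species N).
Species K and Species C share a more recent common ancestor with each other than either does with Species N, so Species N is the least closely related of the three.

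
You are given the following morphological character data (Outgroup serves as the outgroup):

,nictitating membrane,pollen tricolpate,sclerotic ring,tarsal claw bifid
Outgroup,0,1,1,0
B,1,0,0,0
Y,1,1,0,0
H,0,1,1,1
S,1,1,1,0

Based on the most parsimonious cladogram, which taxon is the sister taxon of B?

Y

Character polarity is set by the outgroup: the derived state is whichever differs from the outgroup's state, so for pollen tricolpate, sclerotic ring the derived state is '0', and for the remaining characters it is '1'.
nictitating membrane (derived state '1') is shared by B, S, and Y — a synapomorphy uniting that clade.
pollen tricolpate (derived state '0') is unique to B (autapomorphy; uninformative for grouping).
sclerotic ring: derived state '0' in B and Y only — synapomorphy for {B, Y}.
tarsal claw bifid (derived state '1') is unique to H (autapomorphy; uninformative for grouping).
Most parsimonious ingroup topology: (((B,Y),S),H).
B and Y form a cherry on this tree, so they are sister taxa.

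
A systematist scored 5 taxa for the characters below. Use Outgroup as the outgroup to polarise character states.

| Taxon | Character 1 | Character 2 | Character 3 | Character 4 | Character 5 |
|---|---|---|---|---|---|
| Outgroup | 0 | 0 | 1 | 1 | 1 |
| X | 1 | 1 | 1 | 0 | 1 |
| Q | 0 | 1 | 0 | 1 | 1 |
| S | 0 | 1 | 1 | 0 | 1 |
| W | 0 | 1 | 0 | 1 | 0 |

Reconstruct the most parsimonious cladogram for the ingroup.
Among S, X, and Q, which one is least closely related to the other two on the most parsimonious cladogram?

Character polarity is set by the outgroup: the derived state is whichever differs from the outgroup's state, so for Character 3, Character 4, Character 5 the derived state is '0', and for the remaining characters it is '1'.
Character 1: derived state '1' in X only — an autapomorphy, so it tells us nothing about relationships among taxa.
All ingroup taxa share the derived state '1' for Character 2; it defines the ingroup but does not resolve relationships within it.
Character 3: derived state '0' in Q and W only — synapomorphy for {Q, W}.
Character 4 (derived state '0') is shared by S and X — a synapomorphy uniting that clade.
Character 5: derived state '0' in W only — an autapomorphy, so it tells us nothing about relationships among taxa.
Most parsimonious ingroup topology: ((X,S),(Q,W)).
S and X share a more recent common ancestor with each other than either does with Q, so Q is the least closely related of the three.

Q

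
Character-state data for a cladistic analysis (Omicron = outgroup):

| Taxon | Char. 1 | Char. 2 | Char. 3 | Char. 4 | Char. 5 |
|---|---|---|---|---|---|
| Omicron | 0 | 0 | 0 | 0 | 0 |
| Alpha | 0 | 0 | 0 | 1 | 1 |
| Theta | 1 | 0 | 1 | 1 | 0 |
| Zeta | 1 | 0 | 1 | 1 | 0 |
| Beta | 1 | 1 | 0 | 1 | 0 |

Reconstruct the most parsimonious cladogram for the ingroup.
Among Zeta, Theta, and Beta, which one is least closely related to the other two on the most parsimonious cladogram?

The outgroup has state '0' for every character, so '1' is the derived state throughout.
Only Beta, Theta, and Zeta show the derived state '1' for Char. 1, supporting them as a clade.
Char. 2 (derived state '1') is unique to Beta (autapomorphy; uninformative for grouping).
Only Theta and Zeta show the derived state '1' for Char. 3, supporting them as a clade.
Char. 4 (derived state '1') is shared by all ingroup taxa — unites the whole ingroup.
Char. 5 (derived state '1') is unique to Alpha (autapomorphy; uninformative for grouping).
Most parsimonious ingroup topology: (Alpha,((Theta,Zeta),Beta)).
Theta and Zeta share a more recent common ancestor with each other than either does with Beta, so Beta is the least closely related of the three.

Beta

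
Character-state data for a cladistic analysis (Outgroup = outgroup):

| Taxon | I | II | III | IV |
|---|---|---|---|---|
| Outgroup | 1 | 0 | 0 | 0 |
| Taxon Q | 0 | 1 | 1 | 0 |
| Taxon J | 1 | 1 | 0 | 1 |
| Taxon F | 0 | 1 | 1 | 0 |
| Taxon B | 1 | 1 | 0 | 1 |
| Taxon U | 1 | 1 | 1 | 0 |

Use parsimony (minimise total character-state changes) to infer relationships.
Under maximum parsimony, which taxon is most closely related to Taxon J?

Taxon B

Character polarity is set by the outgroup: the derived state is whichever differs from the outgroup's state, so for I the derived state is '0', and for the remaining characters it is '1'.
I: derived state '0' in Taxon F and Taxon Q only — synapomorphy for {Taxon F, Taxon Q}.
II (derived state '1') is shared by all ingroup taxa — unites the whole ingroup.
III: derived state '1' in Taxon F, Taxon Q, and Taxon U only — synapomorphy for {Taxon F, Taxon Q, Taxon U}.
Only Taxon B and Taxon J show the derived state '1' for IV, supporting them as a clade.
Most parsimonious ingroup topology: (((Taxon Q,Taxon F),Taxon U),(Taxon J,Taxon B)).
Taxon J and Taxon B form a cherry on this tree, so they are sister taxa.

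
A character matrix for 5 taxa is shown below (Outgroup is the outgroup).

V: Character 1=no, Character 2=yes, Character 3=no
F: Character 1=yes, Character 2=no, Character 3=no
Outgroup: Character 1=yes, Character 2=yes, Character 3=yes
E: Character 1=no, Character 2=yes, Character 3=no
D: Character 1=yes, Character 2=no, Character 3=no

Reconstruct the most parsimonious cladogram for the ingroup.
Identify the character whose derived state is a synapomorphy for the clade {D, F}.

The outgroup has state 'yes' for every character, so 'no' is the derived state throughout.
Only E and V show the derived state 'no' for Character 1, supporting them as a clade.
Only D and F show the derived state 'no' for Character 2, supporting them as a clade.
All ingroup taxa share the derived state 'no' for Character 3; it defines the ingroup but does not resolve relationships within it.
Most parsimonious ingroup topology: ((E,V),(F,D)).
The clade {D, F} is supported by Character 2: its derived state 'no' occurs in exactly those taxa and in no other taxon (including the outgroup).

Character 2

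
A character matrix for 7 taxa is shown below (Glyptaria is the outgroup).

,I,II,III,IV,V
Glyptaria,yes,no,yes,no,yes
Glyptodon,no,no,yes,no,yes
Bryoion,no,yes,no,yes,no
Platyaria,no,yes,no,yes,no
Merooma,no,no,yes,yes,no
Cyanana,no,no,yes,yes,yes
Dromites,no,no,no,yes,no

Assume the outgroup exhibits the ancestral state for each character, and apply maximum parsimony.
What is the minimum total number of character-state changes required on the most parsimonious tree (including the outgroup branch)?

5

Character polarity is set by the outgroup: the derived state is whichever differs from the outgroup's state, so for I, III, V the derived state is 'no', and for the remaining characters it is 'yes'.
All ingroup taxa share the derived state 'no' for I; it defines the ingroup but does not resolve relationships within it.
Only Bryoion and Platyaria show the derived state 'yes' for II, supporting them as a clade.
III: derived state 'no' in Bryoion, Dromites, and Platyaria only — synapomorphy for {Bryoion, Dromites, Platyaria}.
IV: derived state 'yes' in Bryoion, Cyanana, Dromites, Merooma, and Platyaria only — synapomorphy for {Bryoion, Cyanana, Dromites, Merooma, Platyaria}.
V: derived state 'no' in Bryoion, Dromites, Merooma, and Platyaria only — synapomorphy for {Bryoion, Dromites, Merooma, Platyaria}.
Most parsimonious ingroup topology: (Glyptodon,((((Bryoion,Platyaria),Dromites),Merooma),Cyanana)).
Changes per character on this tree: I: 1; II: 1; III: 1; IV: 1; V: 1.
Total = 5.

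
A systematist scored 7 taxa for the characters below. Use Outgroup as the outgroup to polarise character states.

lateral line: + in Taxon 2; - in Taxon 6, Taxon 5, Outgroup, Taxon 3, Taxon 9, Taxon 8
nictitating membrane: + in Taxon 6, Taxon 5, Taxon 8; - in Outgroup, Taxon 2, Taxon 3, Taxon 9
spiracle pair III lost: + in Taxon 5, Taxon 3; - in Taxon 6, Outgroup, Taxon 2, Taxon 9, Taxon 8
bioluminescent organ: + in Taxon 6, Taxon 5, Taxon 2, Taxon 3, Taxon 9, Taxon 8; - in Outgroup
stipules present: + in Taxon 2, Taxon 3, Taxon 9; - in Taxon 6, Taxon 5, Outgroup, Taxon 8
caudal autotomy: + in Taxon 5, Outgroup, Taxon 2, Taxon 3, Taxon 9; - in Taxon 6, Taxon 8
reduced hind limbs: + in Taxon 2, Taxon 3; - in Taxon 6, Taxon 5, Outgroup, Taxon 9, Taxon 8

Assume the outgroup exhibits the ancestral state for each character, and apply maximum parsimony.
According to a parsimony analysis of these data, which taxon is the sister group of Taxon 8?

Taxon 6

Character polarity is set by the outgroup: the derived state is whichever differs from the outgroup's state, so for caudal autotomy the derived state is '-', and for the remaining characters it is '+'.
lateral line: derived state '+' in Taxon 2 only — an autapomorphy, so it tells us nothing about relationships among taxa.
Only Taxon 5, Taxon 6, and Taxon 8 show the derived state '+' for nictitating membrane, supporting them as a clade.
spiracle pair III lost groups Taxon 3 and Taxon 5, which is incompatible with the clades supported by the remaining characters; treating it as convergent (homoplasy) costs fewer steps than any alternative tree.
All ingroup taxa share the derived state '+' for bioluminescent organ; it defines the ingroup but does not resolve relationships within it.
Only Taxon 2, Taxon 3, and Taxon 9 show the derived state '+' for stipules present, supporting them as a clade.
caudal autotomy (derived state '-') is shared by Taxon 6 and Taxon 8 — a synapomorphy uniting that clade.
Only Taxon 2 and Taxon 3 show the derived state '+' for reduced hind limbs, supporting them as a clade.
Most parsimonious ingroup topology: ((Taxon 9,(Taxon 2,Taxon 3)),((Taxon 6,Taxon 8),Taxon 5)).
Taxon 8 and Taxon 6 form a cherry on this tree, so they are sister taxa.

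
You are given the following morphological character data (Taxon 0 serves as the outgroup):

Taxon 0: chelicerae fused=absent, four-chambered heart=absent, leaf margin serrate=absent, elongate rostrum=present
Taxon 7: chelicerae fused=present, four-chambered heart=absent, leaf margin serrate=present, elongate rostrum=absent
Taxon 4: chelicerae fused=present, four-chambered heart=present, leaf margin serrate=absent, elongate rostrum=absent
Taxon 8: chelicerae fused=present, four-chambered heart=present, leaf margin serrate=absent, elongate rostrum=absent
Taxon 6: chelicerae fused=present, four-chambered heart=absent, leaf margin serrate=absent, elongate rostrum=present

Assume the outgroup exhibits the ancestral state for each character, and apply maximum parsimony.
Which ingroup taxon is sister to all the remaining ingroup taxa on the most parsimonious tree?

Taxon 6

Character polarity is set by the outgroup: the derived state is whichever differs from the outgroup's state, so for elongate rostrum the derived state is 'absent', and for the remaining characters it is 'present'.
chelicerae fused (derived state 'present') is shared by all ingroup taxa — unites the whole ingroup.
four-chambered heart (derived state 'present') is shared by Taxon 4 and Taxon 8 — a synapomorphy uniting that clade.
leaf margin serrate: derived state 'present' in Taxon 7 only — an autapomorphy, so it tells us nothing about relationships among taxa.
elongate rostrum (derived state 'absent') is shared by Taxon 4, Taxon 7, and Taxon 8 — a synapomorphy uniting that clade.
Most parsimonious ingroup topology: ((Taxon 7,(Taxon 4,Taxon 8)),Taxon 6).
Taxon 6 is sister to the clade containing all other ingroup taxa, so it is the earliest-diverging (most basal) ingroup lineage.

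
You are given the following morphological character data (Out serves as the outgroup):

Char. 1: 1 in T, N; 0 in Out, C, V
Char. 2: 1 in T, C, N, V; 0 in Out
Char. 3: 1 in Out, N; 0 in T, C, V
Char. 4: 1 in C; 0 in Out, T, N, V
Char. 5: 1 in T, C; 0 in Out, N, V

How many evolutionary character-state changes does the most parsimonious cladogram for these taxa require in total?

6

Character polarity is set by the outgroup: the derived state is whichever differs from the outgroup's state, so for Char. 3 the derived state is '0', and for the remaining characters it is '1'.
Char. 1 groups N and T, which is incompatible with the clades supported by the remaining characters; treating it as convergent (homoplasy) costs fewer steps than any alternative tree.
All ingroup taxa share the derived state '1' for Char. 2; it defines the ingroup but does not resolve relationships within it.
Char. 3 (derived state '0') is shared by C, T, and V — a synapomorphy uniting that clade.
Char. 4: derived state '1' in C only — an autapomorphy, so it tells us nothing about relationships among taxa.
Char. 5: derived state '1' in C and T only — synapomorphy for {C, T}.
Most parsimonious ingroup topology: (((T,C),V),N).
Changes per character on this tree: Char. 1: 2; Char. 2: 1; Char. 3: 1; Char. 4: 1; Char. 5: 1.
Total = 6.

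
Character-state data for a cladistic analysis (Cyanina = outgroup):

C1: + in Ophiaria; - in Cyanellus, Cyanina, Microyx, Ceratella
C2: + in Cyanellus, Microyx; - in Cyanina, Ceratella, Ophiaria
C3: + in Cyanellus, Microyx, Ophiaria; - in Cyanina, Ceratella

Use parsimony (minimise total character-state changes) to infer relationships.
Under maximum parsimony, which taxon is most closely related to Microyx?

Cyanellus

The outgroup has state '-' for every character, so '+' is the derived state throughout.
C1: derived state '+' in Ophiaria only — an autapomorphy, so it tells us nothing about relationships among taxa.
Only Cyanellus and Microyx show the derived state '+' for C2, supporting them as a clade.
C3: derived state '+' in Cyanellus, Microyx, and Ophiaria only — synapomorphy for {Cyanellus, Microyx, Ophiaria}.
Most parsimonious ingroup topology: (((Cyanellus,Microyx),Ophiaria),Ceratella).
Microyx and Cyanellus form a cherry on this tree, so they are sister taxa.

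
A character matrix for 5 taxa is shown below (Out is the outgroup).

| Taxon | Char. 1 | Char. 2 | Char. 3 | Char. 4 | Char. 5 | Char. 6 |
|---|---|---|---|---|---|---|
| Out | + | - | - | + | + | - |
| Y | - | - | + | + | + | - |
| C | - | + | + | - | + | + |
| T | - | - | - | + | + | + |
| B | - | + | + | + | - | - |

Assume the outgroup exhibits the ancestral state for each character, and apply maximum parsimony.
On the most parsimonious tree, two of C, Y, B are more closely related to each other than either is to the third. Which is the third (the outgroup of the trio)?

Character polarity is set by the outgroup: the derived state is whichever differs from the outgroup's state, so for Char. 1, Char. 4, Char. 5 the derived state is '-', and for the remaining characters it is '+'.
Char. 1 (derived state '-') is shared by all ingroup taxa — unites the whole ingroup.
Only B and C show the derived state '+' for Char. 2, supporting them as a clade.
Char. 3: derived state '+' in B, C, and Y only — synapomorphy for {B, C, Y}.
Char. 4: derived state '-' in C only — an autapomorphy, so it tells us nothing about relationships among taxa.
Char. 5 (derived state '-') is unique to B (autapomorphy; uninformative for grouping).
Char. 6 (state '+') occurs in C and T but conflicts with the nesting implied by the other characters — most parsimoniously interpreted as homoplasy.
Most parsimonious ingroup topology: ((Y,(C,B)),T).
B and C share a more recent common ancestor with each other than either does with Y, so Y is the least closely related of the three.

Y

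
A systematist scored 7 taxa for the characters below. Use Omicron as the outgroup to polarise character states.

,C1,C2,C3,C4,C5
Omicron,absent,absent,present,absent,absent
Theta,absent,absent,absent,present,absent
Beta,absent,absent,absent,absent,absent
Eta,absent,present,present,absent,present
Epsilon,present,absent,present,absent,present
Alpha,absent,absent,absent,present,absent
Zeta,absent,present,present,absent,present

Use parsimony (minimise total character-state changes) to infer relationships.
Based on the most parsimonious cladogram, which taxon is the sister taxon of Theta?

Character polarity is set by the outgroup: the derived state is whichever differs from the outgroup's state, so for C3 the derived state is 'absent', and for the remaining characters it is 'present'.
C1: derived state 'present' in Epsilon only — an autapomorphy, so it tells us nothing about relationships among taxa.
C2: derived state 'present' in Eta and Zeta only — synapomorphy for {Eta, Zeta}.
Only Alpha, Beta, and Theta show the derived state 'absent' for C3, supporting them as a clade.
C4: derived state 'present' in Alpha and Theta only — synapomorphy for {Alpha, Theta}.
Only Epsilon, Eta, and Zeta show the derived state 'present' for C5, supporting them as a clade.
Most parsimonious ingroup topology: (((Theta,Alpha),Beta),((Eta,Zeta),Epsilon)).
Theta and Alpha form a cherry on this tree, so they are sister taxa.

Alpha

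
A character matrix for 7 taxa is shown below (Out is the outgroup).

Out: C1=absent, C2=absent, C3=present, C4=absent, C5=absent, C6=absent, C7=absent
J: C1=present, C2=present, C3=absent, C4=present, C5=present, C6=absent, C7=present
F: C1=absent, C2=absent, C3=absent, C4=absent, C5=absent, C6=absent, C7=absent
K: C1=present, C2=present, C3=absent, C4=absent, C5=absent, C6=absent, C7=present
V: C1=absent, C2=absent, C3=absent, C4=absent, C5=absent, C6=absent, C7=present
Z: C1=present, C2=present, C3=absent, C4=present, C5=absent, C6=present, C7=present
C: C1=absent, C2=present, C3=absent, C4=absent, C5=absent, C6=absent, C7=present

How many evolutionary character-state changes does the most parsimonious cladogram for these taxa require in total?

Character polarity is set by the outgroup: the derived state is whichever differs from the outgroup's state, so for C3 the derived state is 'absent', and for the remaining characters it is 'present'.
C1 (derived state 'present') is shared by J, K, and Z — a synapomorphy uniting that clade.
Only C, J, K, and Z show the derived state 'present' for C2, supporting them as a clade.
All ingroup taxa share the derived state 'absent' for C3; it defines the ingroup but does not resolve relationships within it.
Only J and Z show the derived state 'present' for C4, supporting them as a clade.
C5 (derived state 'present') is unique to J (autapomorphy; uninformative for grouping).
C6 (derived state 'present') is unique to Z (autapomorphy; uninformative for grouping).
C7 (derived state 'present') is shared by C, J, K, V, and Z — a synapomorphy uniting that clade.
Most parsimonious ingroup topology: (((((J,Z),K),C),V),F).
Changes per character on this tree: C1: 1; C2: 1; C3: 1; C4: 1; C5: 1; C6: 1; C7: 1.
Total = 7.

7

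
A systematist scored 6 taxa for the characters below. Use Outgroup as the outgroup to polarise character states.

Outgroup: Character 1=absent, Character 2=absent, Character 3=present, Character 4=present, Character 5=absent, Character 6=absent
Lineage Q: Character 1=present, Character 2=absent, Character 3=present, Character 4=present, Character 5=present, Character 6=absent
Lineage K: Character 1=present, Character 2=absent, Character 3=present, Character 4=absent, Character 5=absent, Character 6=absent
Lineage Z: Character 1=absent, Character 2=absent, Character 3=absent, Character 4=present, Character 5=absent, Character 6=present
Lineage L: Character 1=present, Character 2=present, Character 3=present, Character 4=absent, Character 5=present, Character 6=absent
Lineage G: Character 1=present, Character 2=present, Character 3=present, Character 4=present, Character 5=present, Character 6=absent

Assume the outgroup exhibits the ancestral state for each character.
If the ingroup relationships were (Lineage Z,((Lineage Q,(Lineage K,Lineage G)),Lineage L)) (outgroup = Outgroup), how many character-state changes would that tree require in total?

Map each character onto (Lineage Z,((Lineage Q,(Lineage K,Lineage G)),Lineage L)) (rooted by Outgroup) and count the minimum state changes it requires (Fitch parsimony):
Character 1: 1; Character 2: 2; Character 3: 1; Character 4: 2; Character 5: 2; Character 6: 1.
Total tree length = 9.

9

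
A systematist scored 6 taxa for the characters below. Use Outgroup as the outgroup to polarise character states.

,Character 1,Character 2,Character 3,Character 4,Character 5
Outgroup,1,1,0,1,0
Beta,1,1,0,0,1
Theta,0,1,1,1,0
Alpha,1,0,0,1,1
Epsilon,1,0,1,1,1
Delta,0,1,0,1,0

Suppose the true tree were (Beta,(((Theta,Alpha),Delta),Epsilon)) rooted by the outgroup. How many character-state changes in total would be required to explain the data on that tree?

Map each character onto (Beta,(((Theta,Alpha),Delta),Epsilon)) (rooted by Outgroup) and count the minimum state changes it requires (Fitch parsimony):
Character 1: 2; Character 2: 2; Character 3: 2; Character 4: 1; Character 5: 3.
Total tree length = 10.

10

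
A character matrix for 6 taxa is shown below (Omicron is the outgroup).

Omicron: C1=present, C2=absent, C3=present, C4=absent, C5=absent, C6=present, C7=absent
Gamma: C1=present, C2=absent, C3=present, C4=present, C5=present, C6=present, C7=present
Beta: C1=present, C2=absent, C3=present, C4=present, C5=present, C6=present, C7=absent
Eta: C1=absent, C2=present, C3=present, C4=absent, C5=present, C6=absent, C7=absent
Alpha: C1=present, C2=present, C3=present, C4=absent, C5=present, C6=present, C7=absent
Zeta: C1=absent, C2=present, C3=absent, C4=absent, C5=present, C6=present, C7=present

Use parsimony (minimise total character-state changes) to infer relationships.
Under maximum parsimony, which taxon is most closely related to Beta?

Gamma

Character polarity is set by the outgroup: the derived state is whichever differs from the outgroup's state, so for C1, C3, C6 the derived state is 'absent', and for the remaining characters it is 'present'.
Only Eta and Zeta show the derived state 'absent' for C1, supporting them as a clade.
C2 (derived state 'present') is shared by Alpha, Eta, and Zeta — a synapomorphy uniting that clade.
C3 (derived state 'absent') is unique to Zeta (autapomorphy; uninformative for grouping).
C4 (derived state 'present') is shared by Beta and Gamma — a synapomorphy uniting that clade.
C5 (derived state 'present') is shared by all ingroup taxa — unites the whole ingroup.
C6 (derived state 'absent') is unique to Eta (autapomorphy; uninformative for grouping).
C7 groups Gamma and Zeta, which is incompatible with the clades supported by the remaining characters; treating it as convergent (homoplasy) costs fewer steps than any alternative tree.
Most parsimonious ingroup topology: ((Gamma,Beta),((Eta,Zeta),Alpha)).
Beta and Gamma form a cherry on this tree, so they are sister taxa.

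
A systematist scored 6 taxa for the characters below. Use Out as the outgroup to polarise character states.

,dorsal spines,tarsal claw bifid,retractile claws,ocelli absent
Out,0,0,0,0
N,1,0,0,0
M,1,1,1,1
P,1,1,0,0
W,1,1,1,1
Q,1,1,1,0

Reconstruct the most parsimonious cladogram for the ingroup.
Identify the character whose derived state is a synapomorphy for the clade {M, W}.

The outgroup has state '0' for every character, so '1' is the derived state throughout.
All ingroup taxa share the derived state '1' for dorsal spines; it defines the ingroup but does not resolve relationships within it.
Only M, P, Q, and W show the derived state '1' for tarsal claw bifid, supporting them as a clade.
retractile claws: derived state '1' in M, Q, and W only — synapomorphy for {M, Q, W}.
Only M and W show the derived state '1' for ocelli absent, supporting them as a clade.
Most parsimonious ingroup topology: (N,(((M,W),Q),P)).
The clade {M, W} is supported by ocelli absent: its derived state '1' occurs in exactly those taxa and in no other taxon (including the outgroup).

ocelli absent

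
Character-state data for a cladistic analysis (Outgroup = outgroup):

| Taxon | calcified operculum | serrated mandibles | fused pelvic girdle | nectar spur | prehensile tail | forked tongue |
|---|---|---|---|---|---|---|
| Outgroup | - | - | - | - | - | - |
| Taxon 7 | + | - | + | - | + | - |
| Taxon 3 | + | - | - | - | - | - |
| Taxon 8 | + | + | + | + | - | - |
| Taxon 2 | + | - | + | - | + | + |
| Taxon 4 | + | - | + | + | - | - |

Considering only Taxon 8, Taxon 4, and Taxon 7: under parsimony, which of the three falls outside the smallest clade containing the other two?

The outgroup has state '-' for every character, so '+' is the derived state throughout.
calcified operculum (derived state '+') is shared by all ingroup taxa — unites the whole ingroup.
serrated mandibles: derived state '+' in Taxon 8 only — an autapomorphy, so it tells us nothing about relationships among taxa.
fused pelvic girdle: derived state '+' in Taxon 2, Taxon 4, Taxon 7, and Taxon 8 only — synapomorphy for {Taxon 2, Taxon 4, Taxon 7, Taxon 8}.
nectar spur (derived state '+') is shared by Taxon 4 and Taxon 8 — a synapomorphy uniting that clade.
Only Taxon 2 and Taxon 7 show the derived state '+' for prehensile tail, supporting them as a clade.
forked tongue (derived state '+') is unique to Taxon 2 (autapomorphy; uninformative for grouping).
Most parsimonious ingroup topology: (((Taxon 7,Taxon 2),(Taxon 8,Taxon 4)),Taxon 3).
Taxon 4 and Taxon 8 share a more recent common ancestor with each other than either does with Taxon 7, so Taxon 7 is the least closely related of the three.

Taxon 7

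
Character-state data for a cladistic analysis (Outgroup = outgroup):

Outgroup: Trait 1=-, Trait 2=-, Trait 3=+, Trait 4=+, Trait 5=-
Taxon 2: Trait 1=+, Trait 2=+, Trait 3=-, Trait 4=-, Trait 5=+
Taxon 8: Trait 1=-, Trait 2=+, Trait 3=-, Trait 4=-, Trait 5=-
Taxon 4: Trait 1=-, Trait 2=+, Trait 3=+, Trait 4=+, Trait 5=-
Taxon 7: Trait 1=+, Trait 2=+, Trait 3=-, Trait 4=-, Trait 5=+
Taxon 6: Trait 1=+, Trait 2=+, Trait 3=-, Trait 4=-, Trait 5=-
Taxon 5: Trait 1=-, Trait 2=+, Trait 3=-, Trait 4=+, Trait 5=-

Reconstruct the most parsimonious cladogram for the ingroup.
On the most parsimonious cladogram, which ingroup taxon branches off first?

Taxon 4

Character polarity is set by the outgroup: the derived state is whichever differs from the outgroup's state, so for Trait 3, Trait 4 the derived state is '-', and for the remaining characters it is '+'.
Only Taxon 2, Taxon 6, and Taxon 7 show the derived state '+' for Trait 1, supporting them as a clade.
All ingroup taxa share the derived state '+' for Trait 2; it defines the ingroup but does not resolve relationships within it.
Only Taxon 2, Taxon 5, Taxon 6, Taxon 7, and Taxon 8 show the derived state '-' for Trait 3, supporting them as a clade.
Only Taxon 2, Taxon 6, Taxon 7, and Taxon 8 show the derived state '-' for Trait 4, supporting them as a clade.
Trait 5 (derived state '+') is shared by Taxon 2 and Taxon 7 — a synapomorphy uniting that clade.
Most parsimonious ingroup topology: (((((Taxon 2,Taxon 7),Taxon 6),Taxon 8),Taxon 5),Taxon 4).
Taxon 4 is sister to the clade containing all other ingroup taxa, so it is the earliest-diverging (most basal) ingroup lineage.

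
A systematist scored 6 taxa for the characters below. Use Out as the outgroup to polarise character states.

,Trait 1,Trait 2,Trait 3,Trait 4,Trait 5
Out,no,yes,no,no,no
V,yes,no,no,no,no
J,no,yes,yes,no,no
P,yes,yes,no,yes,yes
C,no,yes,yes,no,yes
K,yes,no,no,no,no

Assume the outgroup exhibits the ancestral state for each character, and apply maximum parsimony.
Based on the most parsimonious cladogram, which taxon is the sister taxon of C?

J

Character polarity is set by the outgroup: the derived state is whichever differs from the outgroup's state, so for Trait 2 the derived state is 'no', and for the remaining characters it is 'yes'.
Only K, P, and V show the derived state 'yes' for Trait 1, supporting them as a clade.
Only K and V show the derived state 'no' for Trait 2, supporting them as a clade.
Trait 3: derived state 'yes' in C and J only — synapomorphy for {C, J}.
Trait 4 (derived state 'yes') is unique to P (autapomorphy; uninformative for grouping).
Trait 5 groups C and P, which is incompatible with the clades supported by the remaining characters; treating it as convergent (homoplasy) costs fewer steps than any alternative tree.
Most parsimonious ingroup topology: (((V,K),P),(J,C)).
C and J form a cherry on this tree, so they are sister taxa.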